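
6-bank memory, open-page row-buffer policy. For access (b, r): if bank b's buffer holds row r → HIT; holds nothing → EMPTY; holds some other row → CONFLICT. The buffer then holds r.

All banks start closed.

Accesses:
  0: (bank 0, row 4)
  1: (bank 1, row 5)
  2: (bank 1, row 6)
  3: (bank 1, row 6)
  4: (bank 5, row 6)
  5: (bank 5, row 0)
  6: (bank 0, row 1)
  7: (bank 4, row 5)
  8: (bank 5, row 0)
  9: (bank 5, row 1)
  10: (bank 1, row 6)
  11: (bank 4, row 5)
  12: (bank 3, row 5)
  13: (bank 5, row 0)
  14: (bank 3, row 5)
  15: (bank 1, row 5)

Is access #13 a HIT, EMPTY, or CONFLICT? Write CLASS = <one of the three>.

CLASS = CONFLICT

#0 (0,4) E
#1 (1,5) E
#2 (1,6) C  (was 5)
#3 (1,6) H  (was 6)
#4 (5,6) E
#5 (5,0) C  (was 6)
#6 (0,1) C  (was 4)
#7 (4,5) E
#8 (5,0) H  (was 0)
#9 (5,1) C  (was 0)
#10 (1,6) H  (was 6)
#11 (4,5) H  (was 5)
#12 (3,5) E
#13 (5,0) C  (was 1)
#14 (3,5) H  (was 5)
#15 (1,5) C  (was 6)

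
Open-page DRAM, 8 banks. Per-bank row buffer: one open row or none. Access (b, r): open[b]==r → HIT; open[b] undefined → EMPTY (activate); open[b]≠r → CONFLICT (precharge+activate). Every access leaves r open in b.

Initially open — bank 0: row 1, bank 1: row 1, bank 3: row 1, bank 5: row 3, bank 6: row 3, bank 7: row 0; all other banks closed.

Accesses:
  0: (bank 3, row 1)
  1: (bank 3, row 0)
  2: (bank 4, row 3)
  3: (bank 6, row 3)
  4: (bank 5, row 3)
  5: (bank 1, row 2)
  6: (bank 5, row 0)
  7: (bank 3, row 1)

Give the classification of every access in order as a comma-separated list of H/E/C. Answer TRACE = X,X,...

0: bank 3 row 1 — prev 1 → HIT
1: bank 3 row 0 — prev 1 → CONFLICT
2: bank 4 row 3 — prev None → EMPTY
3: bank 6 row 3 — prev 3 → HIT
4: bank 5 row 3 — prev 3 → HIT
5: bank 1 row 2 — prev 1 → CONFLICT
6: bank 5 row 0 — prev 3 → CONFLICT
7: bank 3 row 1 — prev 0 → CONFLICT

TRACE = H,C,E,H,H,C,C,C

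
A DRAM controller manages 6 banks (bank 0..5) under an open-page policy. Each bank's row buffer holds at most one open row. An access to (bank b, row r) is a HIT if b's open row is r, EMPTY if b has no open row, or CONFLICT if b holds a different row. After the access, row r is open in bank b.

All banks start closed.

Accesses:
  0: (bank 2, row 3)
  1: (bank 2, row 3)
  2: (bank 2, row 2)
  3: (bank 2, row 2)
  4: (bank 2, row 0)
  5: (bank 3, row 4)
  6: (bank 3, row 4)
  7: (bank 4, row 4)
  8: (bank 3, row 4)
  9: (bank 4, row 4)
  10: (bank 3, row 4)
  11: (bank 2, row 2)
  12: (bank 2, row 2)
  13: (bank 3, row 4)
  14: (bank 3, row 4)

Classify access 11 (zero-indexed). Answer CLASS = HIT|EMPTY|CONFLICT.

step 0: bank2 None->3 [EMPTY]
step 1: bank2 3->3 [HIT]
step 2: bank2 3->2 [CONFLICT]
step 3: bank2 2->2 [HIT]
step 4: bank2 2->0 [CONFLICT]
step 5: bank3 None->4 [EMPTY]
step 6: bank3 4->4 [HIT]
step 7: bank4 None->4 [EMPTY]
step 8: bank3 4->4 [HIT]
step 9: bank4 4->4 [HIT]
step 10: bank3 4->4 [HIT]
step 11: bank2 0->2 [CONFLICT]
step 12: bank2 2->2 [HIT]
step 13: bank3 4->4 [HIT]
step 14: bank3 4->4 [HIT]

CLASS = CONFLICT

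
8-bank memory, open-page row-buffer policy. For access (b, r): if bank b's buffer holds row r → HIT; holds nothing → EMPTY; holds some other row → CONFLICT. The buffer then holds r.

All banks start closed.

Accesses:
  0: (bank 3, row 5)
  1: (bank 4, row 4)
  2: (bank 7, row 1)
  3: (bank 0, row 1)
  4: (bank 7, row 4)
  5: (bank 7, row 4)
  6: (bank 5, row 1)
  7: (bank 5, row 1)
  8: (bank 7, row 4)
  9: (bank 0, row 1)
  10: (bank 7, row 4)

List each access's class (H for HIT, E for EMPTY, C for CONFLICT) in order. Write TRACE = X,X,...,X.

TRACE = E,E,E,E,C,H,E,H,H,H,H

0: bank 3 row 5 — prev None → EMPTY
1: bank 4 row 4 — prev None → EMPTY
2: bank 7 row 1 — prev None → EMPTY
3: bank 0 row 1 — prev None → EMPTY
4: bank 7 row 4 — prev 1 → CONFLICT
5: bank 7 row 4 — prev 4 → HIT
6: bank 5 row 1 — prev None → EMPTY
7: bank 5 row 1 — prev 1 → HIT
8: bank 7 row 4 — prev 4 → HIT
9: bank 0 row 1 — prev 1 → HIT
10: bank 7 row 4 — prev 4 → HIT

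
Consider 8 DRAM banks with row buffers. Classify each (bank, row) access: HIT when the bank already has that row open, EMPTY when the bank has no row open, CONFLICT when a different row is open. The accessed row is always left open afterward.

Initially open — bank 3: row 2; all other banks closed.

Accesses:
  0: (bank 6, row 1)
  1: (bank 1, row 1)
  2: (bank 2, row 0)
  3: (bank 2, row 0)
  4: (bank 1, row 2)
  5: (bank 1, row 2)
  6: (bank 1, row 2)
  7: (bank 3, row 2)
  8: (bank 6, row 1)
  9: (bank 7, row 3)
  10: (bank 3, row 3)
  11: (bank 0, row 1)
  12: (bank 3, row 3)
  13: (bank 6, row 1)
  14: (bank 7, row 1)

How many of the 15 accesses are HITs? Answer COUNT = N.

#0 (6,1) E
#1 (1,1) E
#2 (2,0) E
#3 (2,0) H  (was 0)
#4 (1,2) C  (was 1)
#5 (1,2) H  (was 2)
#6 (1,2) H  (was 2)
#7 (3,2) H  (was 2)
#8 (6,1) H  (was 1)
#9 (7,3) E
#10 (3,3) C  (was 2)
#11 (0,1) E
#12 (3,3) H  (was 3)
#13 (6,1) H  (was 1)
#14 (7,1) C  (was 3)

COUNT = 7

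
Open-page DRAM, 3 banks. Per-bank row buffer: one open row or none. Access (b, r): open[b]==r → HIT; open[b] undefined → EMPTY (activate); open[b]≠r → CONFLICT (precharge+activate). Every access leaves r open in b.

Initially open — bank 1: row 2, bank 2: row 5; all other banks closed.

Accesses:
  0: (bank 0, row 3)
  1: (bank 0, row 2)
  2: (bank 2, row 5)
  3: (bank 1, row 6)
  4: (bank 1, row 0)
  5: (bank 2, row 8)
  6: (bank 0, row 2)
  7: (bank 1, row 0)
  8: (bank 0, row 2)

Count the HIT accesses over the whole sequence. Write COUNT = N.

0: bank 0 row 3 — prev None → EMPTY
1: bank 0 row 2 — prev 3 → CONFLICT
2: bank 2 row 5 — prev 5 → HIT
3: bank 1 row 6 — prev 2 → CONFLICT
4: bank 1 row 0 — prev 6 → CONFLICT
5: bank 2 row 8 — prev 5 → CONFLICT
6: bank 0 row 2 — prev 2 → HIT
7: bank 1 row 0 — prev 0 → HIT
8: bank 0 row 2 — prev 2 → HIT

COUNT = 4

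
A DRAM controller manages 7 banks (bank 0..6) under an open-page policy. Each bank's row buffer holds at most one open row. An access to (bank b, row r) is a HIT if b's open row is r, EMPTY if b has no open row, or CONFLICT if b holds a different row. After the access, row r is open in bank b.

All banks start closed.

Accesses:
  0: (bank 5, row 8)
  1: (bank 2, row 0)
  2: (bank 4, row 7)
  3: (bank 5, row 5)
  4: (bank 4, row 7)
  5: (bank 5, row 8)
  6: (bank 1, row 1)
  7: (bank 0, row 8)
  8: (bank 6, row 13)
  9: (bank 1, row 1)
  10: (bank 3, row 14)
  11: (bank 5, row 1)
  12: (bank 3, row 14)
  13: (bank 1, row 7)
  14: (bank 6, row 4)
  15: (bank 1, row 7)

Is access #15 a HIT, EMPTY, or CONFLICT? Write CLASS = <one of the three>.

step 0: bank5 None->8 [EMPTY]
step 1: bank2 None->0 [EMPTY]
step 2: bank4 None->7 [EMPTY]
step 3: bank5 8->5 [CONFLICT]
step 4: bank4 7->7 [HIT]
step 5: bank5 5->8 [CONFLICT]
step 6: bank1 None->1 [EMPTY]
step 7: bank0 None->8 [EMPTY]
step 8: bank6 None->13 [EMPTY]
step 9: bank1 1->1 [HIT]
step 10: bank3 None->14 [EMPTY]
step 11: bank5 8->1 [CONFLICT]
step 12: bank3 14->14 [HIT]
step 13: bank1 1->7 [CONFLICT]
step 14: bank6 13->4 [CONFLICT]
step 15: bank1 7->7 [HIT]

CLASS = HIT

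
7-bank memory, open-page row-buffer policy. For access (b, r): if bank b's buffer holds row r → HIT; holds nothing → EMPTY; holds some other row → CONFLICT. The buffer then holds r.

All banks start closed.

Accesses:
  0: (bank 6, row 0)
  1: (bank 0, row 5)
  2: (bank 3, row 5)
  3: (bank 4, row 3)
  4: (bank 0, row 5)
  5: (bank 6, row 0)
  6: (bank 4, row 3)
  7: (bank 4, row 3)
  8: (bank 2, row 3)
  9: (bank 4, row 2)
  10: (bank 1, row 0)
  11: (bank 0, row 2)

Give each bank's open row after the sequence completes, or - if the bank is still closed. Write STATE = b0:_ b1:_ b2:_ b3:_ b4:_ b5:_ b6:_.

STATE = b0:2 b1:0 b2:3 b3:5 b4:2 b5:- b6:0

#0 (6,0) E
#1 (0,5) E
#2 (3,5) E
#3 (4,3) E
#4 (0,5) H  (was 5)
#5 (6,0) H  (was 0)
#6 (4,3) H  (was 3)
#7 (4,3) H  (was 3)
#8 (2,3) E
#9 (4,2) C  (was 3)
#10 (1,0) E
#11 (0,2) C  (was 5)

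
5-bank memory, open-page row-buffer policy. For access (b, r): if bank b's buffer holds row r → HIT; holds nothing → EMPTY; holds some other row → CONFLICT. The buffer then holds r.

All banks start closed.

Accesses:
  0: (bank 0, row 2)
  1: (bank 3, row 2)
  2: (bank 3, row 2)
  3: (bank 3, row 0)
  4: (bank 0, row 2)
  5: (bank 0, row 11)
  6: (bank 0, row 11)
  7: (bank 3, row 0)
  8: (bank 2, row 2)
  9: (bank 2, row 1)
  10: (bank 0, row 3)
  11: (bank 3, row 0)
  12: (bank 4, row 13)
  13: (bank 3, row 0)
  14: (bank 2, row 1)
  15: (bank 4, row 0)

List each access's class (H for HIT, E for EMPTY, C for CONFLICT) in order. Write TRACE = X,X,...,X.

TRACE = E,E,H,C,H,C,H,H,E,C,C,H,E,H,H,C

step 0: bank0 None->2 [EMPTY]
step 1: bank3 None->2 [EMPTY]
step 2: bank3 2->2 [HIT]
step 3: bank3 2->0 [CONFLICT]
step 4: bank0 2->2 [HIT]
step 5: bank0 2->11 [CONFLICT]
step 6: bank0 11->11 [HIT]
step 7: bank3 0->0 [HIT]
step 8: bank2 None->2 [EMPTY]
step 9: bank2 2->1 [CONFLICT]
step 10: bank0 11->3 [CONFLICT]
step 11: bank3 0->0 [HIT]
step 12: bank4 None->13 [EMPTY]
step 13: bank3 0->0 [HIT]
step 14: bank2 1->1 [HIT]
step 15: bank4 13->0 [CONFLICT]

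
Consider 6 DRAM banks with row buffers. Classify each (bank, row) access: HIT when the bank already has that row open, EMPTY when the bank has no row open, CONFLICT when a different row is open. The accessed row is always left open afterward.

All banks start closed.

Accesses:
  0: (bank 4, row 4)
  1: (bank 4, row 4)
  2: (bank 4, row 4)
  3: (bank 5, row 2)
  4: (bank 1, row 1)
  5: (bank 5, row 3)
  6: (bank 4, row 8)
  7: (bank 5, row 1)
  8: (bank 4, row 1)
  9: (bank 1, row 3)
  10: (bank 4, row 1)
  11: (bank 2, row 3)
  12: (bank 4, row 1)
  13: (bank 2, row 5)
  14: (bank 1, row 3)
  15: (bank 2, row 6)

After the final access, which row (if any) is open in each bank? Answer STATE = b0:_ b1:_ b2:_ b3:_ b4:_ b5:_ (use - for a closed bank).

0: bank 4 row 4 — prev None → EMPTY
1: bank 4 row 4 — prev 4 → HIT
2: bank 4 row 4 — prev 4 → HIT
3: bank 5 row 2 — prev None → EMPTY
4: bank 1 row 1 — prev None → EMPTY
5: bank 5 row 3 — prev 2 → CONFLICT
6: bank 4 row 8 — prev 4 → CONFLICT
7: bank 5 row 1 — prev 3 → CONFLICT
8: bank 4 row 1 — prev 8 → CONFLICT
9: bank 1 row 3 — prev 1 → CONFLICT
10: bank 4 row 1 — prev 1 → HIT
11: bank 2 row 3 — prev None → EMPTY
12: bank 4 row 1 — prev 1 → HIT
13: bank 2 row 5 — prev 3 → CONFLICT
14: bank 1 row 3 — prev 3 → HIT
15: bank 2 row 6 — prev 5 → CONFLICT

STATE = b0:- b1:3 b2:6 b3:- b4:1 b5:1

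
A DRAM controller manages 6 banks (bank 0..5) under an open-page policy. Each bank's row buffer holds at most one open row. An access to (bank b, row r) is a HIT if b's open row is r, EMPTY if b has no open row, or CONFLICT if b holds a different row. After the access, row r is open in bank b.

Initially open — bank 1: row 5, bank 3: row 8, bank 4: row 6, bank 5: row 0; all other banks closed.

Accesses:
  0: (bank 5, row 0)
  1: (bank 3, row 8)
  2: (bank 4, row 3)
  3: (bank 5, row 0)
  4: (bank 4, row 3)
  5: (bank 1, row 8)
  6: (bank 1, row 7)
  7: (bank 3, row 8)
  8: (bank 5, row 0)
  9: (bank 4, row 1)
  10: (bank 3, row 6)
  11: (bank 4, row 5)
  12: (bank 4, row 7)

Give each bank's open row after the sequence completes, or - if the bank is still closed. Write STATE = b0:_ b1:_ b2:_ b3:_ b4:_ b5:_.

STATE = b0:- b1:7 b2:- b3:6 b4:7 b5:0

step 0: bank5 0->0 [HIT]
step 1: bank3 8->8 [HIT]
step 2: bank4 6->3 [CONFLICT]
step 3: bank5 0->0 [HIT]
step 4: bank4 3->3 [HIT]
step 5: bank1 5->8 [CONFLICT]
step 6: bank1 8->7 [CONFLICT]
step 7: bank3 8->8 [HIT]
step 8: bank5 0->0 [HIT]
step 9: bank4 3->1 [CONFLICT]
step 10: bank3 8->6 [CONFLICT]
step 11: bank4 1->5 [CONFLICT]
step 12: bank4 5->7 [CONFLICT]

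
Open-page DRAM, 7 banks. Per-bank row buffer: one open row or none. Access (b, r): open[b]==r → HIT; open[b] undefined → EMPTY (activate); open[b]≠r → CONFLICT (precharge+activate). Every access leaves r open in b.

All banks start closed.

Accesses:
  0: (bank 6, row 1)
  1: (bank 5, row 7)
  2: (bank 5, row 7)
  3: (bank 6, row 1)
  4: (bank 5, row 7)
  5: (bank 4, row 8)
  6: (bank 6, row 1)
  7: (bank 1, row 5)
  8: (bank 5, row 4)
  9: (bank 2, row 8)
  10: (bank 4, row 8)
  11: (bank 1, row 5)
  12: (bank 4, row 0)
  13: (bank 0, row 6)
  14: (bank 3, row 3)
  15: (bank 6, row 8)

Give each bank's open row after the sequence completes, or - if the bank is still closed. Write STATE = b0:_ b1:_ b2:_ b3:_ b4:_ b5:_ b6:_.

STATE = b0:6 b1:5 b2:8 b3:3 b4:0 b5:4 b6:8

  [0] b6 r1: no row ⇒ E
  [1] b5 r7: no row ⇒ E
  [2] b5 r7: had r7 ⇒ H
  [3] b6 r1: had r1 ⇒ H
  [4] b5 r7: had r7 ⇒ H
  [5] b4 r8: no row ⇒ E
  [6] b6 r1: had r1 ⇒ H
  [7] b1 r5: no row ⇒ E
  [8] b5 r4: had r7 ⇒ C
  [9] b2 r8: no row ⇒ E
  [10] b4 r8: had r8 ⇒ H
  [11] b1 r5: had r5 ⇒ H
  [12] b4 r0: had r8 ⇒ C
  [13] b0 r6: no row ⇒ E
  [14] b3 r3: no row ⇒ E
  [15] b6 r8: had r1 ⇒ C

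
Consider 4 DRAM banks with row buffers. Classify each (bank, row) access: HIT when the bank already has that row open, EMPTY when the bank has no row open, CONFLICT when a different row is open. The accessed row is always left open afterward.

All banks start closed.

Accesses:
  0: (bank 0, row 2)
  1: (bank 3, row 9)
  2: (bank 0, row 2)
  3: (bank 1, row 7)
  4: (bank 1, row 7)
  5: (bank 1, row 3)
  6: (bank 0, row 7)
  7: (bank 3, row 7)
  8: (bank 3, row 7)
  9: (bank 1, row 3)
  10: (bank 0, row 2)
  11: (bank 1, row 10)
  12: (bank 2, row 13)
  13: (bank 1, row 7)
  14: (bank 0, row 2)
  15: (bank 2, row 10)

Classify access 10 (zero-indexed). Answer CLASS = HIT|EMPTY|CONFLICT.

#0 (0,2) E
#1 (3,9) E
#2 (0,2) H  (was 2)
#3 (1,7) E
#4 (1,7) H  (was 7)
#5 (1,3) C  (was 7)
#6 (0,7) C  (was 2)
#7 (3,7) C  (was 9)
#8 (3,7) H  (was 7)
#9 (1,3) H  (was 3)
#10 (0,2) C  (was 7)
#11 (1,10) C  (was 3)
#12 (2,13) E
#13 (1,7) C  (was 10)
#14 (0,2) H  (was 2)
#15 (2,10) C  (was 13)

CLASS = CONFLICT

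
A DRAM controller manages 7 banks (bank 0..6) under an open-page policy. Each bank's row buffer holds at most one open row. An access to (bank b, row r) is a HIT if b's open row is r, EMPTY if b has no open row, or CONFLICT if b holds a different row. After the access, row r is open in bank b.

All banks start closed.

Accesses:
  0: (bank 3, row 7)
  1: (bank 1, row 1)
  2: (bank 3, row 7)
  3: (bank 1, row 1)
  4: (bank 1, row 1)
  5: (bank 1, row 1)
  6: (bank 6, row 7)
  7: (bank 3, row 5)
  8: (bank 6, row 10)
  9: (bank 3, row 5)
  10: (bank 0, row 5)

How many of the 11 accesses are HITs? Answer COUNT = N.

COUNT = 5

  [0] b3 r7: no row ⇒ E
  [1] b1 r1: no row ⇒ E
  [2] b3 r7: had r7 ⇒ H
  [3] b1 r1: had r1 ⇒ H
  [4] b1 r1: had r1 ⇒ H
  [5] b1 r1: had r1 ⇒ H
  [6] b6 r7: no row ⇒ E
  [7] b3 r5: had r7 ⇒ C
  [8] b6 r10: had r7 ⇒ C
  [9] b3 r5: had r5 ⇒ H
  [10] b0 r5: no row ⇒ E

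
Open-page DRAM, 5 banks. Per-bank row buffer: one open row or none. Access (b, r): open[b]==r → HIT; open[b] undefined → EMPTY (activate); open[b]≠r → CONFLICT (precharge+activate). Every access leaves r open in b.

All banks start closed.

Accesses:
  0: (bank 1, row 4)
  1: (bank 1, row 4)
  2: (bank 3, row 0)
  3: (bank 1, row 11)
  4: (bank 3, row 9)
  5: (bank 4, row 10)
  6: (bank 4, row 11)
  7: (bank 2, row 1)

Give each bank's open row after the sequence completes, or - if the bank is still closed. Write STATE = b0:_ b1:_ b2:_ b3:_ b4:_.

  [0] b1 r4: no row ⇒ E
  [1] b1 r4: had r4 ⇒ H
  [2] b3 r0: no row ⇒ E
  [3] b1 r11: had r4 ⇒ C
  [4] b3 r9: had r0 ⇒ C
  [5] b4 r10: no row ⇒ E
  [6] b4 r11: had r10 ⇒ C
  [7] b2 r1: no row ⇒ E

STATE = b0:- b1:11 b2:1 b3:9 b4:11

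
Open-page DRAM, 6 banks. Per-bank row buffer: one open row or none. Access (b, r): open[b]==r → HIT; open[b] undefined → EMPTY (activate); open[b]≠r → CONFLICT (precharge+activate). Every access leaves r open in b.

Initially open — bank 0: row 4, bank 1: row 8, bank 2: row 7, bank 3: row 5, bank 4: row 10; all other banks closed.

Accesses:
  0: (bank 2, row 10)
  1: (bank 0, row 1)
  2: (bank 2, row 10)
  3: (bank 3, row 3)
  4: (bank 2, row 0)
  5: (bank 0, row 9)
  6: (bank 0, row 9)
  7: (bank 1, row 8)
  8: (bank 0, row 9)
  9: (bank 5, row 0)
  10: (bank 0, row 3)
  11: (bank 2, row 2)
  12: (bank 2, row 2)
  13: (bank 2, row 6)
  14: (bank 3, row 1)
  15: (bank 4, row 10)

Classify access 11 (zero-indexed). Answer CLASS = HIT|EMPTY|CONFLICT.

CLASS = CONFLICT

0: bank 2 row 10 — prev 7 → CONFLICT
1: bank 0 row 1 — prev 4 → CONFLICT
2: bank 2 row 10 — prev 10 → HIT
3: bank 3 row 3 — prev 5 → CONFLICT
4: bank 2 row 0 — prev 10 → CONFLICT
5: bank 0 row 9 — prev 1 → CONFLICT
6: bank 0 row 9 — prev 9 → HIT
7: bank 1 row 8 — prev 8 → HIT
8: bank 0 row 9 — prev 9 → HIT
9: bank 5 row 0 — prev None → EMPTY
10: bank 0 row 3 — prev 9 → CONFLICT
11: bank 2 row 2 — prev 0 → CONFLICT
12: bank 2 row 2 — prev 2 → HIT
13: bank 2 row 6 — prev 2 → CONFLICT
14: bank 3 row 1 — prev 3 → CONFLICT
15: bank 4 row 10 — prev 10 → HIT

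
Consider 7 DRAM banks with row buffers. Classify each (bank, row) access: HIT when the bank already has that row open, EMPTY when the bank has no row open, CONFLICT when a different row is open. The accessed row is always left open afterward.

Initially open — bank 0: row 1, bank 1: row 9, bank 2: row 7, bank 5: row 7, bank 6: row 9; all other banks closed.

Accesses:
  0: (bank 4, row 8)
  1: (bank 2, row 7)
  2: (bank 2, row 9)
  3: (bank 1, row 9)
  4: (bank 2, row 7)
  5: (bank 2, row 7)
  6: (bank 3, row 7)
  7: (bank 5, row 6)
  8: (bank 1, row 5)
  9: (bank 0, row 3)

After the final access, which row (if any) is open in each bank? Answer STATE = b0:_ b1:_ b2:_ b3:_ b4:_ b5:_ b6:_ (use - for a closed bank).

STATE = b0:3 b1:5 b2:7 b3:7 b4:8 b5:6 b6:9

0: bank 4 row 8 — prev None → EMPTY
1: bank 2 row 7 — prev 7 → HIT
2: bank 2 row 9 — prev 7 → CONFLICT
3: bank 1 row 9 — prev 9 → HIT
4: bank 2 row 7 — prev 9 → CONFLICT
5: bank 2 row 7 — prev 7 → HIT
6: bank 3 row 7 — prev None → EMPTY
7: bank 5 row 6 — prev 7 → CONFLICT
8: bank 1 row 5 — prev 9 → CONFLICT
9: bank 0 row 3 — prev 1 → CONFLICT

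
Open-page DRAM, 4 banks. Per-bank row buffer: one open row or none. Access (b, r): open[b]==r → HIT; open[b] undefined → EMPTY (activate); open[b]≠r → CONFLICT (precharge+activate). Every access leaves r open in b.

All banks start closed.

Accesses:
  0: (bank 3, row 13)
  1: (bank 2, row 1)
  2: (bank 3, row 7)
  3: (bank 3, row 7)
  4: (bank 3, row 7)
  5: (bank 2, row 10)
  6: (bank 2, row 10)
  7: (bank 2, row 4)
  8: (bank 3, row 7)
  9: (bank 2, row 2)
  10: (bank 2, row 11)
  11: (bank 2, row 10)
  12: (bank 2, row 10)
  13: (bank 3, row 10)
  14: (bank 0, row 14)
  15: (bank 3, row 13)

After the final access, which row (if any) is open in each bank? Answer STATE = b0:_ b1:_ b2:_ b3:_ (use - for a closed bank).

  [0] b3 r13: no row ⇒ E
  [1] b2 r1: no row ⇒ E
  [2] b3 r7: had r13 ⇒ C
  [3] b3 r7: had r7 ⇒ H
  [4] b3 r7: had r7 ⇒ H
  [5] b2 r10: had r1 ⇒ C
  [6] b2 r10: had r10 ⇒ H
  [7] b2 r4: had r10 ⇒ C
  [8] b3 r7: had r7 ⇒ H
  [9] b2 r2: had r4 ⇒ C
  [10] b2 r11: had r2 ⇒ C
  [11] b2 r10: had r11 ⇒ C
  [12] b2 r10: had r10 ⇒ H
  [13] b3 r10: had r7 ⇒ C
  [14] b0 r14: no row ⇒ E
  [15] b3 r13: had r10 ⇒ C

STATE = b0:14 b1:- b2:10 b3:13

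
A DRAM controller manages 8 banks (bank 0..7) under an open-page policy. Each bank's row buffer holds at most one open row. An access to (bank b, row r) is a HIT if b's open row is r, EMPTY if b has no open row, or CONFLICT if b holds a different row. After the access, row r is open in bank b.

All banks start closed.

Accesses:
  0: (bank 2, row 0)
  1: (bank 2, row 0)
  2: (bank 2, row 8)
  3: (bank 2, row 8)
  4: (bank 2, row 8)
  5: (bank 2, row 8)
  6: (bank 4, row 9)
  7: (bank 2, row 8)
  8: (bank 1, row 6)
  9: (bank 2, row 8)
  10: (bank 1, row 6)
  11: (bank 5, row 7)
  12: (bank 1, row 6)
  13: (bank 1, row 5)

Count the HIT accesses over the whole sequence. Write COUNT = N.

step 0: bank2 None->0 [EMPTY]
step 1: bank2 0->0 [HIT]
step 2: bank2 0->8 [CONFLICT]
step 3: bank2 8->8 [HIT]
step 4: bank2 8->8 [HIT]
step 5: bank2 8->8 [HIT]
step 6: bank4 None->9 [EMPTY]
step 7: bank2 8->8 [HIT]
step 8: bank1 None->6 [EMPTY]
step 9: bank2 8->8 [HIT]
step 10: bank1 6->6 [HIT]
step 11: bank5 None->7 [EMPTY]
step 12: bank1 6->6 [HIT]
step 13: bank1 6->5 [CONFLICT]

COUNT = 8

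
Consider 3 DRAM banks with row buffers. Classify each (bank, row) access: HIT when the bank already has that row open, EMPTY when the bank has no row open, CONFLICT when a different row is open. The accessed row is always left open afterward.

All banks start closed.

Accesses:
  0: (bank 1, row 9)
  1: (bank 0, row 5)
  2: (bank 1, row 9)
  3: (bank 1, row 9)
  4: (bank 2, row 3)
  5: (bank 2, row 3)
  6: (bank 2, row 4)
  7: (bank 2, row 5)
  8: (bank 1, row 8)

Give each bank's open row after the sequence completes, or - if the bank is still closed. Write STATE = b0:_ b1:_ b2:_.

STATE = b0:5 b1:8 b2:5

step 0: bank1 None->9 [EMPTY]
step 1: bank0 None->5 [EMPTY]
step 2: bank1 9->9 [HIT]
step 3: bank1 9->9 [HIT]
step 4: bank2 None->3 [EMPTY]
step 5: bank2 3->3 [HIT]
step 6: bank2 3->4 [CONFLICT]
step 7: bank2 4->5 [CONFLICT]
step 8: bank1 9->8 [CONFLICT]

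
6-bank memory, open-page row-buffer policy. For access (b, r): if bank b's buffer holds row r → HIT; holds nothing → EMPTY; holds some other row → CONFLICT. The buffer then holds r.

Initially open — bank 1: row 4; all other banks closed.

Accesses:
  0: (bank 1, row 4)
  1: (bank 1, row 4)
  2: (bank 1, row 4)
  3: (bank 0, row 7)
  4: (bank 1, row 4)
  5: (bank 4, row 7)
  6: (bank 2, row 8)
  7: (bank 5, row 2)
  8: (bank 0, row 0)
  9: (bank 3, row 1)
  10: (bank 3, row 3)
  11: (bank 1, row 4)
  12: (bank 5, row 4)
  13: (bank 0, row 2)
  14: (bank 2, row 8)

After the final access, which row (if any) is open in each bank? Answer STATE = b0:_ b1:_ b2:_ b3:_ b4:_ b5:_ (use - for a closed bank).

STATE = b0:2 b1:4 b2:8 b3:3 b4:7 b5:4

#0 (1,4) H  (was 4)
#1 (1,4) H  (was 4)
#2 (1,4) H  (was 4)
#3 (0,7) E
#4 (1,4) H  (was 4)
#5 (4,7) E
#6 (2,8) E
#7 (5,2) E
#8 (0,0) C  (was 7)
#9 (3,1) E
#10 (3,3) C  (was 1)
#11 (1,4) H  (was 4)
#12 (5,4) C  (was 2)
#13 (0,2) C  (was 0)
#14 (2,8) H  (was 8)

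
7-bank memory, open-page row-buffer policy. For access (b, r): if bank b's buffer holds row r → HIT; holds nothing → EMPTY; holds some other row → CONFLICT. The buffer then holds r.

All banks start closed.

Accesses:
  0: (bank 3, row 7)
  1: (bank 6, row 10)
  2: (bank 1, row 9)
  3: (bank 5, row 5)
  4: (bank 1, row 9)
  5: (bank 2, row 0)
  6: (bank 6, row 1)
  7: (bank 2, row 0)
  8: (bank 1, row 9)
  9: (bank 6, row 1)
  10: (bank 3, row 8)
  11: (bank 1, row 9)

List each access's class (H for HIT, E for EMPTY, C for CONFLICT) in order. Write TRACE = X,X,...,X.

0: bank 3 row 7 — prev None → EMPTY
1: bank 6 row 10 — prev None → EMPTY
2: bank 1 row 9 — prev None → EMPTY
3: bank 5 row 5 — prev None → EMPTY
4: bank 1 row 9 — prev 9 → HIT
5: bank 2 row 0 — prev None → EMPTY
6: bank 6 row 1 — prev 10 → CONFLICT
7: bank 2 row 0 — prev 0 → HIT
8: bank 1 row 9 — prev 9 → HIT
9: bank 6 row 1 — prev 1 → HIT
10: bank 3 row 8 — prev 7 → CONFLICT
11: bank 1 row 9 — prev 9 → HIT

TRACE = E,E,E,E,H,E,C,H,H,H,C,H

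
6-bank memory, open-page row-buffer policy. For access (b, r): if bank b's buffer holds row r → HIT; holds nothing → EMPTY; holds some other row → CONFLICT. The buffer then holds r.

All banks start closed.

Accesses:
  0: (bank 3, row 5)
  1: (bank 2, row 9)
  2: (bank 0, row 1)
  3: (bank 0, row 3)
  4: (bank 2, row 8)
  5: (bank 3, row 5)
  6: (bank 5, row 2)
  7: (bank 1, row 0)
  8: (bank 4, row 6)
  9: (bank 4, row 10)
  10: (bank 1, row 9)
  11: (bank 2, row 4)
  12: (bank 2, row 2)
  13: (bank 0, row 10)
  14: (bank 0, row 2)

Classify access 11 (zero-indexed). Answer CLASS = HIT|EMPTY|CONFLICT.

CLASS = CONFLICT

#0 (3,5) E
#1 (2,9) E
#2 (0,1) E
#3 (0,3) C  (was 1)
#4 (2,8) C  (was 9)
#5 (3,5) H  (was 5)
#6 (5,2) E
#7 (1,0) E
#8 (4,6) E
#9 (4,10) C  (was 6)
#10 (1,9) C  (was 0)
#11 (2,4) C  (was 8)
#12 (2,2) C  (was 4)
#13 (0,10) C  (was 3)
#14 (0,2) C  (was 10)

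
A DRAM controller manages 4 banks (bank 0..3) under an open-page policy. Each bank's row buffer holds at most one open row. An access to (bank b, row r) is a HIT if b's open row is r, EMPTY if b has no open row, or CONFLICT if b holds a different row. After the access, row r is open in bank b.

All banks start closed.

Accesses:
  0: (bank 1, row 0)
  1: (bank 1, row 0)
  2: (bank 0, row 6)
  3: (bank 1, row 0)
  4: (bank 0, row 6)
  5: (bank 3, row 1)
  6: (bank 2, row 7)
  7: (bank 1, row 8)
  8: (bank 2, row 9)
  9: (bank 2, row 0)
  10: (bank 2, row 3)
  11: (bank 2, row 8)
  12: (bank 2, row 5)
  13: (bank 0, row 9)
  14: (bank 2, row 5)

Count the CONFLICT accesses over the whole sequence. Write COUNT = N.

COUNT = 7

  [0] b1 r0: no row ⇒ E
  [1] b1 r0: had r0 ⇒ H
  [2] b0 r6: no row ⇒ E
  [3] b1 r0: had r0 ⇒ H
  [4] b0 r6: had r6 ⇒ H
  [5] b3 r1: no row ⇒ E
  [6] b2 r7: no row ⇒ E
  [7] b1 r8: had r0 ⇒ C
  [8] b2 r9: had r7 ⇒ C
  [9] b2 r0: had r9 ⇒ C
  [10] b2 r3: had r0 ⇒ C
  [11] b2 r8: had r3 ⇒ C
  [12] b2 r5: had r8 ⇒ C
  [13] b0 r9: had r6 ⇒ C
  [14] b2 r5: had r5 ⇒ H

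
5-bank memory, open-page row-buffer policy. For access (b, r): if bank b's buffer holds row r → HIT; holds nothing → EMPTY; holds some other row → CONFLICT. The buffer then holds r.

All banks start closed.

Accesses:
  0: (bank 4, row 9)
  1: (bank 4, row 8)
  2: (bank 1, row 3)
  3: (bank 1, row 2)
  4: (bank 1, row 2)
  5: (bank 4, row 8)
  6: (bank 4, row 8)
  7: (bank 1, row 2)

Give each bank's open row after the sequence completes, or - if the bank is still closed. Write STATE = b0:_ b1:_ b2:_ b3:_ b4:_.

step 0: bank4 None->9 [EMPTY]
step 1: bank4 9->8 [CONFLICT]
step 2: bank1 None->3 [EMPTY]
step 3: bank1 3->2 [CONFLICT]
step 4: bank1 2->2 [HIT]
step 5: bank4 8->8 [HIT]
step 6: bank4 8->8 [HIT]
step 7: bank1 2->2 [HIT]

STATE = b0:- b1:2 b2:- b3:- b4:8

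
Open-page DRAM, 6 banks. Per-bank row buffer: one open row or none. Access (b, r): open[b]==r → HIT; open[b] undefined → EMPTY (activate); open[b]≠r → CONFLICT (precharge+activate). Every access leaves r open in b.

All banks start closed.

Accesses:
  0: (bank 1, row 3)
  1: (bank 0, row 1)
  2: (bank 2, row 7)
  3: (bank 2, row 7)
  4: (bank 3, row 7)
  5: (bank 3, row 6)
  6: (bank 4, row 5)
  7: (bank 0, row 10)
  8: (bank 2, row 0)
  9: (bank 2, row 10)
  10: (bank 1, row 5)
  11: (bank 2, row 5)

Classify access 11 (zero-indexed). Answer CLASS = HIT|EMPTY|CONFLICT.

CLASS = CONFLICT

  [0] b1 r3: no row ⇒ E
  [1] b0 r1: no row ⇒ E
  [2] b2 r7: no row ⇒ E
  [3] b2 r7: had r7 ⇒ H
  [4] b3 r7: no row ⇒ E
  [5] b3 r6: had r7 ⇒ C
  [6] b4 r5: no row ⇒ E
  [7] b0 r10: had r1 ⇒ C
  [8] b2 r0: had r7 ⇒ C
  [9] b2 r10: had r0 ⇒ C
  [10] b1 r5: had r3 ⇒ C
  [11] b2 r5: had r10 ⇒ C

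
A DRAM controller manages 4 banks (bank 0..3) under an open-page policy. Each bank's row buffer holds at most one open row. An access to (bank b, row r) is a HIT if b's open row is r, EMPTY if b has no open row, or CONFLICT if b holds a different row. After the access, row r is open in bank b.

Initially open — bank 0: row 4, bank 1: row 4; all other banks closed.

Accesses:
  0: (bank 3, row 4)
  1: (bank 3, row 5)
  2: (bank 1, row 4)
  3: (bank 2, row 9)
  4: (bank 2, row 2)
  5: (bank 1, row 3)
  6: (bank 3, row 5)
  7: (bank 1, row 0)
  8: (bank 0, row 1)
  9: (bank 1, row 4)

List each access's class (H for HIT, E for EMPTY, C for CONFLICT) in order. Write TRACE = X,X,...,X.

TRACE = E,C,H,E,C,C,H,C,C,C

step 0: bank3 None->4 [EMPTY]
step 1: bank3 4->5 [CONFLICT]
step 2: bank1 4->4 [HIT]
step 3: bank2 None->9 [EMPTY]
step 4: bank2 9->2 [CONFLICT]
step 5: bank1 4->3 [CONFLICT]
step 6: bank3 5->5 [HIT]
step 7: bank1 3->0 [CONFLICT]
step 8: bank0 4->1 [CONFLICT]
step 9: bank1 0->4 [CONFLICT]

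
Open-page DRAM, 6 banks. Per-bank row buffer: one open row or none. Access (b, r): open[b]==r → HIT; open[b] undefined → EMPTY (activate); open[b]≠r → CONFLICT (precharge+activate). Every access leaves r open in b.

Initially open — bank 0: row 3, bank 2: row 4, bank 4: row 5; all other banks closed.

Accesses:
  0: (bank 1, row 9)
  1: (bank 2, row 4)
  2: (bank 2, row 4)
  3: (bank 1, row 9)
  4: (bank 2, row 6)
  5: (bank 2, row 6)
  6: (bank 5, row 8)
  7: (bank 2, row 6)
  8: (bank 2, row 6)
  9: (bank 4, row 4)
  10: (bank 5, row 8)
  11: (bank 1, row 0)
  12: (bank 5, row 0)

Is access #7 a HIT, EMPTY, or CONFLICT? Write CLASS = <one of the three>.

CLASS = HIT

  [0] b1 r9: no row ⇒ E
  [1] b2 r4: had r4 ⇒ H
  [2] b2 r4: had r4 ⇒ H
  [3] b1 r9: had r9 ⇒ H
  [4] b2 r6: had r4 ⇒ C
  [5] b2 r6: had r6 ⇒ H
  [6] b5 r8: no row ⇒ E
  [7] b2 r6: had r6 ⇒ H
  [8] b2 r6: had r6 ⇒ H
  [9] b4 r4: had r5 ⇒ C
  [10] b5 r8: had r8 ⇒ H
  [11] b1 r0: had r9 ⇒ C
  [12] b5 r0: had r8 ⇒ C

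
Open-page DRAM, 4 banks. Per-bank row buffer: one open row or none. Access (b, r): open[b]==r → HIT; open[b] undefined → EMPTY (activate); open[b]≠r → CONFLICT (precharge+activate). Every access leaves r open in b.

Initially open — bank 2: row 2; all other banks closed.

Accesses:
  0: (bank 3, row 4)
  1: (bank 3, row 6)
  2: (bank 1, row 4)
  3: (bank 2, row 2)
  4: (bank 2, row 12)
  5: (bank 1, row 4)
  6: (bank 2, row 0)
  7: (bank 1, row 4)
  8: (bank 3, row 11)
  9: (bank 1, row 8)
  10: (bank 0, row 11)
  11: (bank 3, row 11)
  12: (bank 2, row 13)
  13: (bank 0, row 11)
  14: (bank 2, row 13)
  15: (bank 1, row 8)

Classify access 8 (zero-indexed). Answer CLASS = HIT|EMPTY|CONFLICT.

0: bank 3 row 4 — prev None → EMPTY
1: bank 3 row 6 — prev 4 → CONFLICT
2: bank 1 row 4 — prev None → EMPTY
3: bank 2 row 2 — prev 2 → HIT
4: bank 2 row 12 — prev 2 → CONFLICT
5: bank 1 row 4 — prev 4 → HIT
6: bank 2 row 0 — prev 12 → CONFLICT
7: bank 1 row 4 — prev 4 → HIT
8: bank 3 row 11 — prev 6 → CONFLICT
9: bank 1 row 8 — prev 4 → CONFLICT
10: bank 0 row 11 — prev None → EMPTY
11: bank 3 row 11 — prev 11 → HIT
12: bank 2 row 13 — prev 0 → CONFLICT
13: bank 0 row 11 — prev 11 → HIT
14: bank 2 row 13 — prev 13 → HIT
15: bank 1 row 8 — prev 8 → HIT

CLASS = CONFLICT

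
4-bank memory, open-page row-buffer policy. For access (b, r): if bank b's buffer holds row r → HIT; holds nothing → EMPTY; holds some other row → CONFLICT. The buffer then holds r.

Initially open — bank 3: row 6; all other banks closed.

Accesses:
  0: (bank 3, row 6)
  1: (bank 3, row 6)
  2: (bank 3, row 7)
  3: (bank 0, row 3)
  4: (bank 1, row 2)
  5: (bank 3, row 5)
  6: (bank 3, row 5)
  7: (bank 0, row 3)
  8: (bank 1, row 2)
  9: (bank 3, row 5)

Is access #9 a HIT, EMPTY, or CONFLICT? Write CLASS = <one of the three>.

step 0: bank3 6->6 [HIT]
step 1: bank3 6->6 [HIT]
step 2: bank3 6->7 [CONFLICT]
step 3: bank0 None->3 [EMPTY]
step 4: bank1 None->2 [EMPTY]
step 5: bank3 7->5 [CONFLICT]
step 6: bank3 5->5 [HIT]
step 7: bank0 3->3 [HIT]
step 8: bank1 2->2 [HIT]
step 9: bank3 5->5 [HIT]

CLASS = HIT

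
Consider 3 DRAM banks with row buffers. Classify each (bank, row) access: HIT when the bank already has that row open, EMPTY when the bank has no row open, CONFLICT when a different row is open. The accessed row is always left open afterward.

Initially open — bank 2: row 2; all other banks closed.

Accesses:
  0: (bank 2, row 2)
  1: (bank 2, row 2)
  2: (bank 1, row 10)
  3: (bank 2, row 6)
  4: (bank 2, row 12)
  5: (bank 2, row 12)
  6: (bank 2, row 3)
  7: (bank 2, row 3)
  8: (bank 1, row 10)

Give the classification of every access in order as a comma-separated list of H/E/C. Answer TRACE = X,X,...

TRACE = H,H,E,C,C,H,C,H,H

  [0] b2 r2: had r2 ⇒ H
  [1] b2 r2: had r2 ⇒ H
  [2] b1 r10: no row ⇒ E
  [3] b2 r6: had r2 ⇒ C
  [4] b2 r12: had r6 ⇒ C
  [5] b2 r12: had r12 ⇒ H
  [6] b2 r3: had r12 ⇒ C
  [7] b2 r3: had r3 ⇒ H
  [8] b1 r10: had r10 ⇒ H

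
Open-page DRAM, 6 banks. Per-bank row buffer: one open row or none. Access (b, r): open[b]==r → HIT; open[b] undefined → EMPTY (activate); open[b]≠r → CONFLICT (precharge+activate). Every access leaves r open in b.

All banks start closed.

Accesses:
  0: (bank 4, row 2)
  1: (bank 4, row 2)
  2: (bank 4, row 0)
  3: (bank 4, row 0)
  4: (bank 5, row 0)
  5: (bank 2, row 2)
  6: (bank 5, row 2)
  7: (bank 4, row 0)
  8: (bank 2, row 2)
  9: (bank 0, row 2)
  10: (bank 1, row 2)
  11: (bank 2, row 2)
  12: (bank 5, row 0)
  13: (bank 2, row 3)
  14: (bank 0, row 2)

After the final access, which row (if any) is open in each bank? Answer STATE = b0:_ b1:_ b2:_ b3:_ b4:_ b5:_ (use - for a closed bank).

  [0] b4 r2: no row ⇒ E
  [1] b4 r2: had r2 ⇒ H
  [2] b4 r0: had r2 ⇒ C
  [3] b4 r0: had r0 ⇒ H
  [4] b5 r0: no row ⇒ E
  [5] b2 r2: no row ⇒ E
  [6] b5 r2: had r0 ⇒ C
  [7] b4 r0: had r0 ⇒ H
  [8] b2 r2: had r2 ⇒ H
  [9] b0 r2: no row ⇒ E
  [10] b1 r2: no row ⇒ E
  [11] b2 r2: had r2 ⇒ H
  [12] b5 r0: had r2 ⇒ C
  [13] b2 r3: had r2 ⇒ C
  [14] b0 r2: had r2 ⇒ H

STATE = b0:2 b1:2 b2:3 b3:- b4:0 b5:0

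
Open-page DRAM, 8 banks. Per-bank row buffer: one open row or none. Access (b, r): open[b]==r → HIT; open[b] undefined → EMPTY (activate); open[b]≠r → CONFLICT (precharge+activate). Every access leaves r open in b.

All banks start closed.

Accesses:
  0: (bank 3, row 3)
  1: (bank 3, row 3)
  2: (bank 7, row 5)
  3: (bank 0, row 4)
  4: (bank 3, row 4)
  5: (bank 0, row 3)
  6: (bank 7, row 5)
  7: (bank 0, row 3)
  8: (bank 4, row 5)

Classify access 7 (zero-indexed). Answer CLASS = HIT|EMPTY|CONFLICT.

CLASS = HIT

step 0: bank3 None->3 [EMPTY]
step 1: bank3 3->3 [HIT]
step 2: bank7 None->5 [EMPTY]
step 3: bank0 None->4 [EMPTY]
step 4: bank3 3->4 [CONFLICT]
step 5: bank0 4->3 [CONFLICT]
step 6: bank7 5->5 [HIT]
step 7: bank0 3->3 [HIT]
step 8: bank4 None->5 [EMPTY]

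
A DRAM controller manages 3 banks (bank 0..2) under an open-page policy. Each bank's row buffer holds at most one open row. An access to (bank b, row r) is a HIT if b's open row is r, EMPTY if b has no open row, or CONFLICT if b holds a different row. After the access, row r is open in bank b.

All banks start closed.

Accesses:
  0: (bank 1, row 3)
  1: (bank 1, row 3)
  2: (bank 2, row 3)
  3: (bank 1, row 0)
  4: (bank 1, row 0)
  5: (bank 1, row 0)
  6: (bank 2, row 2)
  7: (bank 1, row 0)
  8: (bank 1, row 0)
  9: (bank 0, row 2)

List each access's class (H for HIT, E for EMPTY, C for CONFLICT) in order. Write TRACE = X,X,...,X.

TRACE = E,H,E,C,H,H,C,H,H,E

#0 (1,3) E
#1 (1,3) H  (was 3)
#2 (2,3) E
#3 (1,0) C  (was 3)
#4 (1,0) H  (was 0)
#5 (1,0) H  (was 0)
#6 (2,2) C  (was 3)
#7 (1,0) H  (was 0)
#8 (1,0) H  (was 0)
#9 (0,2) E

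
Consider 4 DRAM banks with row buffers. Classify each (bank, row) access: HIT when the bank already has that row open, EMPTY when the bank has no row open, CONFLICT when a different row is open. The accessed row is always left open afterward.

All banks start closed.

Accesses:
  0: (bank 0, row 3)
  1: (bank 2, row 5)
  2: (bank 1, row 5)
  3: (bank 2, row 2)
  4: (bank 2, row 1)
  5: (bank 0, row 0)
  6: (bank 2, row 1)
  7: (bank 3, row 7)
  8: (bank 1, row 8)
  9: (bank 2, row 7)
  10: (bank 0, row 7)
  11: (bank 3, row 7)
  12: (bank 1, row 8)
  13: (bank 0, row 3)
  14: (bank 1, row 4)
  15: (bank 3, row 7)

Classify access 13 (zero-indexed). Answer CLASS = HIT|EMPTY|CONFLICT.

CLASS = CONFLICT

step 0: bank0 None->3 [EMPTY]
step 1: bank2 None->5 [EMPTY]
step 2: bank1 None->5 [EMPTY]
step 3: bank2 5->2 [CONFLICT]
step 4: bank2 2->1 [CONFLICT]
step 5: bank0 3->0 [CONFLICT]
step 6: bank2 1->1 [HIT]
step 7: bank3 None->7 [EMPTY]
step 8: bank1 5->8 [CONFLICT]
step 9: bank2 1->7 [CONFLICT]
step 10: bank0 0->7 [CONFLICT]
step 11: bank3 7->7 [HIT]
step 12: bank1 8->8 [HIT]
step 13: bank0 7->3 [CONFLICT]
step 14: bank1 8->4 [CONFLICT]
step 15: bank3 7->7 [HIT]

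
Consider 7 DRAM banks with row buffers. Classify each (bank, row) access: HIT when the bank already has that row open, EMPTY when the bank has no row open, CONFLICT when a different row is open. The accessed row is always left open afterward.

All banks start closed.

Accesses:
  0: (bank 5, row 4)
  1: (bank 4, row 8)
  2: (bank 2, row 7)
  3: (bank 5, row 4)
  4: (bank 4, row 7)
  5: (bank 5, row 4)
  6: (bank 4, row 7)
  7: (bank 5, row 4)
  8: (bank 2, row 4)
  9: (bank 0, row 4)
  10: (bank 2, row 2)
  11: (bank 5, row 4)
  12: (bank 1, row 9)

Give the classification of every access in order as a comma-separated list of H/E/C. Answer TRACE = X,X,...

TRACE = E,E,E,H,C,H,H,H,C,E,C,H,E

0: bank 5 row 4 — prev None → EMPTY
1: bank 4 row 8 — prev None → EMPTY
2: bank 2 row 7 — prev None → EMPTY
3: bank 5 row 4 — prev 4 → HIT
4: bank 4 row 7 — prev 8 → CONFLICT
5: bank 5 row 4 — prev 4 → HIT
6: bank 4 row 7 — prev 7 → HIT
7: bank 5 row 4 — prev 4 → HIT
8: bank 2 row 4 — prev 7 → CONFLICT
9: bank 0 row 4 — prev None → EMPTY
10: bank 2 row 2 — prev 4 → CONFLICT
11: bank 5 row 4 — prev 4 → HIT
12: bank 1 row 9 — prev None → EMPTY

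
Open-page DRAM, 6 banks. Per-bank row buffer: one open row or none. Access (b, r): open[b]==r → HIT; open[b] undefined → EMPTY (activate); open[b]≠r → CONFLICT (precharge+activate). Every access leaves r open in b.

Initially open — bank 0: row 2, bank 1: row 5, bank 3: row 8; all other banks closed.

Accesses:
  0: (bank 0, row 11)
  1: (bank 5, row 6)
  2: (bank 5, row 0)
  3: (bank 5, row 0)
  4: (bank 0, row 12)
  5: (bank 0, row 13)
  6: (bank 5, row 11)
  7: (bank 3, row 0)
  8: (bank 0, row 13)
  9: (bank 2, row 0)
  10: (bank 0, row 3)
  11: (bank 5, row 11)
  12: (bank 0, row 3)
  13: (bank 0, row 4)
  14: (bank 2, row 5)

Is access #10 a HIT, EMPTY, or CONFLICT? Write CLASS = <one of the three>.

#0 (0,11) C  (was 2)
#1 (5,6) E
#2 (5,0) C  (was 6)
#3 (5,0) H  (was 0)
#4 (0,12) C  (was 11)
#5 (0,13) C  (was 12)
#6 (5,11) C  (was 0)
#7 (3,0) C  (was 8)
#8 (0,13) H  (was 13)
#9 (2,0) E
#10 (0,3) C  (was 13)
#11 (5,11) H  (was 11)
#12 (0,3) H  (was 3)
#13 (0,4) C  (was 3)
#14 (2,5) C  (was 0)

CLASS = CONFLICT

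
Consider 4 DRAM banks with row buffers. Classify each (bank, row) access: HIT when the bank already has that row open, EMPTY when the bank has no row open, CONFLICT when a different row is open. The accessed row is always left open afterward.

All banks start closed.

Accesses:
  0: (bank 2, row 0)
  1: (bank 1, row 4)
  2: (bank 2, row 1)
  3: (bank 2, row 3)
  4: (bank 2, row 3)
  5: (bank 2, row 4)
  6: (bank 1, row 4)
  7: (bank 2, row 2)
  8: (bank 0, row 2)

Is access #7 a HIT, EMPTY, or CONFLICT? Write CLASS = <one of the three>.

  [0] b2 r0: no row ⇒ E
  [1] b1 r4: no row ⇒ E
  [2] b2 r1: had r0 ⇒ C
  [3] b2 r3: had r1 ⇒ C
  [4] b2 r3: had r3 ⇒ H
  [5] b2 r4: had r3 ⇒ C
  [6] b1 r4: had r4 ⇒ H
  [7] b2 r2: had r4 ⇒ C
  [8] b0 r2: no row ⇒ E

CLASS = CONFLICT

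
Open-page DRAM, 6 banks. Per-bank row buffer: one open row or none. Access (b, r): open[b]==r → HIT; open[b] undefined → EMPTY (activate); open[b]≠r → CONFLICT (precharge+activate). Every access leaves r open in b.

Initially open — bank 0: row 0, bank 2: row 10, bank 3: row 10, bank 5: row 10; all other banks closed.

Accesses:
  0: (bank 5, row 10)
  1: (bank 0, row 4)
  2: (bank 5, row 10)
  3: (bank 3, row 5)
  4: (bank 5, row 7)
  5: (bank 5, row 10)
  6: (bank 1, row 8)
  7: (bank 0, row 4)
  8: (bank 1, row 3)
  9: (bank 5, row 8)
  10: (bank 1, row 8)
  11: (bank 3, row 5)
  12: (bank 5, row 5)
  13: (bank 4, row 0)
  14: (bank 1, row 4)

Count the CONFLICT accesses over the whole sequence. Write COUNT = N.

step 0: bank5 10->10 [HIT]
step 1: bank0 0->4 [CONFLICT]
step 2: bank5 10->10 [HIT]
step 3: bank3 10->5 [CONFLICT]
step 4: bank5 10->7 [CONFLICT]
step 5: bank5 7->10 [CONFLICT]
step 6: bank1 None->8 [EMPTY]
step 7: bank0 4->4 [HIT]
step 8: bank1 8->3 [CONFLICT]
step 9: bank5 10->8 [CONFLICT]
step 10: bank1 3->8 [CONFLICT]
step 11: bank3 5->5 [HIT]
step 12: bank5 8->5 [CONFLICT]
step 13: bank4 None->0 [EMPTY]
step 14: bank1 8->4 [CONFLICT]

COUNT = 9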